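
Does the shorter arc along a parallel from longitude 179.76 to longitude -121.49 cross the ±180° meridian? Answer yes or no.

Yes

Naïve |-121.49 − 179.76| = 301.25° > 180°, so the shorter arc goes the other way round — across 180°.
Signed shortest Δλ = ((-121.49 − 179.76 + 180) mod 360) − 180 = 58.75°.
Going east by 58.75° from +179.76° passes through 180° before reaching -121.49°.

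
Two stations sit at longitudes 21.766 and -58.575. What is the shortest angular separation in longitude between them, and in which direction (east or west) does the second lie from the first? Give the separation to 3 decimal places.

80.341° west

Raw difference: -58.575 − 21.766 = -80.341°.
Normalise into (−180°, 180°]: -80.341° stays -80.341°.
Negative ⇒ the second point lies to the west; separation 80.341°.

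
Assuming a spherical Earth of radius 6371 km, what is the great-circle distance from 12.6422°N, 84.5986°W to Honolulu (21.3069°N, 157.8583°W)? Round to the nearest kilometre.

7788 km

Δλ = -157.8583 − -84.5986 = -73.2597°.
Δφ = 21.3069 − 12.6422 = 8.6647°.
a = sin²(Δφ/2) + cos φ₁ · cos φ₂ · sin²(Δλ/2) = 0.329317.
c = 2·atan2(√a, √(1−a)) = 1.22243 rad → d = 6371·c ≈ 7788.07 km.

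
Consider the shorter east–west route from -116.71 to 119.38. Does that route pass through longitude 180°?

Naïve |119.38 − -116.71| = 236.09° > 180°, so the shorter arc goes the other way round — across 180°.
Signed shortest Δλ = ((119.38 − -116.71 + 180) mod 360) − 180 = -123.91°.
Going west by 123.91° from -116.71° passes through 180° before reaching +119.38°.

Yes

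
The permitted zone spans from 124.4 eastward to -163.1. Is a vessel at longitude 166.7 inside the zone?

Band width going east from +124.4° to -163.1°: ((-163.1 − 124.4) mod 360) = 72.5°.
Offset of +166.7° east of the west edge: ((166.7 − 124.4) mod 360) = 42.3°.
42.3° ≤ 72.5° ⇒ inside.

Yes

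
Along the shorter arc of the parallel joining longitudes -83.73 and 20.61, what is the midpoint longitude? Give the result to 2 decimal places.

-31.56°

Signed shortest Δλ from -83.73° to +20.61° is +104.34°.
Midpoint longitude = -83.73° + (+104.34°)/2 = -83.73° + 52.17° = -31.56°.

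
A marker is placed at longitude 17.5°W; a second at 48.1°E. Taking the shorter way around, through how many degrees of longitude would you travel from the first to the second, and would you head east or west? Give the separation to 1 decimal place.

65.6° east

Raw difference: 48.1 − -17.5 = 65.6°.
Normalise into (−180°, 180°]: 65.6° stays 65.6°.
Positive ⇒ the second point lies to the east; separation 65.6°.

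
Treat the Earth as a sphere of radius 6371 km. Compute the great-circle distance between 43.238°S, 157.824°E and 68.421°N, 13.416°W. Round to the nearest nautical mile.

9270 nmi

Δλ = -13.416 − 157.824 = -171.240°.
Δφ = 68.421 − -43.238 = 111.659°.
a = sin²(Δφ/2) + cos φ₁ · cos φ₂ · sin²(Δλ/2) = 0.950914.
c = 2·atan2(√a, √(1−a)) = 2.69478 rad → d = 6371·c ≈ 17168.43 km ≈ 9270.21 nmi.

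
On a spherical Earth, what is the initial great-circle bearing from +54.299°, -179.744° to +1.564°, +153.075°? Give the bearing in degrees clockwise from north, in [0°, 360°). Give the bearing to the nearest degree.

Δλ = 153.075 − -179.744 = 332.819°; wrapped into (−180°, 180°]: -27.181°.
θ = atan2( sin Δλ · cos φ₂ , cos φ₁ · sin φ₂ − sin φ₁ · cos φ₂ · cos Δλ )
  = atan2(-0.45663, -0.70620) = -147.113° → normalised to [0°, 360°): 212.887°.

213°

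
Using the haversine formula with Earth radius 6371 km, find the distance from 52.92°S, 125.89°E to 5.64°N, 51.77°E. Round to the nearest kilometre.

Δλ = 51.77 − 125.89 = -74.12°.
Δφ = 5.64 − -52.92 = 58.56°.
a = sin²(Δφ/2) + cos φ₁ · cos φ₂ · sin²(Δλ/2) = 0.457114.
c = 2·atan2(√a, √(1−a)) = 1.48492 rad → d = 6371·c ≈ 9460.42 km.

9460 km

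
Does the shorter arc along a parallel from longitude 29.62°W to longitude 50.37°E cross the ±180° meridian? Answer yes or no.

No

Signed shortest Δλ = ((50.37 − -29.62 + 180) mod 360) − 180 = 79.99°.
Going east by 79.99° from -29.62° reaches +50.37° without touching 180°.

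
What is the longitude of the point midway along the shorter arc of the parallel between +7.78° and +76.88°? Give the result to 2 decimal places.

+42.33°

Signed shortest Δλ from +7.78° to +76.88° is +69.10°.
Midpoint longitude = +7.78° + (+69.10°)/2 = +7.78° + 34.55° = +42.33°.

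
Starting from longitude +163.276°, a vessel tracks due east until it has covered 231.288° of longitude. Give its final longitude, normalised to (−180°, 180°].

+34.564°

Start at +163.276°; shift +231.288° → +394.564°.
+394.564° lies outside (−180°, 180°]; subtract 360° → +34.564°.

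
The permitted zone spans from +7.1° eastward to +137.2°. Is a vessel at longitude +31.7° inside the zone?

Yes

Band width going east from +7.1° to +137.2°: ((137.2 − 7.1) mod 360) = 130.1°.
Offset of +31.7° east of the west edge: ((31.7 − 7.1) mod 360) = 24.6°.
24.6° ≤ 130.1° ⇒ inside.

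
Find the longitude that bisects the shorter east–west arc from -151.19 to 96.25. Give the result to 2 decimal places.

Signed shortest Δλ from -151.19° to +96.25° is -112.56°.
Midpoint longitude = -151.19° + (-112.56°)/2 = -151.19° − 56.28° = -207.47°.
Normalise into (−180°, 180°]: +152.53°.
(The naïve average (-151.19 + +96.25)/2 = -27.47° is on the wrong side of the globe.)

+152.53°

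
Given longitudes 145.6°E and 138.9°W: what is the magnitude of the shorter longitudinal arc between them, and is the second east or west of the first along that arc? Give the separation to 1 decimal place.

75.5° east

Raw difference: -138.9 − 145.6 = -284.5°.
Normalise into (−180°, 180°]: -284.5° + 360° = 75.5°.
Positive ⇒ the second point lies to the east; separation 75.5°.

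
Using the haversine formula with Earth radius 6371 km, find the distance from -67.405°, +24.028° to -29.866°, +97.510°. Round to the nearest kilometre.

6263 km

Δλ = 97.510 − 24.028 = 73.482°.
Δφ = -29.866 − -67.405 = 37.539°.
a = sin²(Δφ/2) + cos φ₁ · cos φ₂ · sin²(Δλ/2) = 0.222759.
c = 2·atan2(√a, √(1−a)) = 0.98306 rad → d = 6371·c ≈ 6263.05 km.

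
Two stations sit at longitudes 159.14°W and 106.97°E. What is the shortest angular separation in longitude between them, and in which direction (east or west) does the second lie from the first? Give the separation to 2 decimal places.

93.89° west

Raw difference: 106.97 − -159.14 = 266.11°.
Normalise into (−180°, 180°]: 266.11° − 360° = -93.89°.
Negative ⇒ the second point lies to the west; separation 93.89°.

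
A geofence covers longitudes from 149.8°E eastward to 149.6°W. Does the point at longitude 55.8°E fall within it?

No

Band width going east from +149.8° to -149.6°: ((-149.6 − 149.8) mod 360) = 60.6°.
Offset of +55.8° east of the west edge: ((55.8 − 149.8) mod 360) = 266.0°.
266.0° > 60.6° ⇒ outside.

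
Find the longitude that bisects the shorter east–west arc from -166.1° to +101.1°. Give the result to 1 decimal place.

+147.5°

Signed shortest Δλ from -166.1° to +101.1° is -92.8°.
Midpoint longitude = -166.1° + (-92.8°)/2 = -166.1° − 46.4° = -212.5°.
Normalise into (−180°, 180°]: +147.5°.
(The naïve average (-166.1 + +101.1)/2 = -32.5° is on the wrong side of the globe.)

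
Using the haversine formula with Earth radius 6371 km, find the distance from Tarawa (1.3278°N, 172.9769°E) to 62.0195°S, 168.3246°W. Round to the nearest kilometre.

7219 km

Δλ = -168.3246 − 172.9769 = -341.3015°; wrapped into (−180°, 180°]: 18.6985°.
Δφ = -62.0195 − 1.3278 = -63.3473°.
a = sin²(Δφ/2) + cos φ₁ · cos φ₂ · sin²(Δλ/2) = 0.288088.
c = 2·atan2(√a, √(1−a)) = 1.13313 rad → d = 6371·c ≈ 7219.19 km.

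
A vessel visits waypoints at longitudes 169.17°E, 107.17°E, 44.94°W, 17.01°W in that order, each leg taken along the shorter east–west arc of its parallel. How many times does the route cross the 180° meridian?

Leg 1: +169.17° → +107.17°, shortest Δλ = -62.0° (west) — does not cross 180°.
Leg 2: +107.17° → -44.94°, shortest Δλ = -152.11° (west) — does not cross 180°.
Leg 3: -44.94° → -17.01°, shortest Δλ = 27.93° (east) — does not cross 180°.
Total crossings: 0.

0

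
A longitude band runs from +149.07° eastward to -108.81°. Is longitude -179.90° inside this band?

Band width going east from +149.07° to -108.81°: ((-108.81 − 149.07) mod 360) = 102.12°.
Offset of -179.90° east of the west edge: ((-179.90 − 149.07) mod 360) = 31.03°.
31.03° ≤ 102.12° ⇒ inside.

Yes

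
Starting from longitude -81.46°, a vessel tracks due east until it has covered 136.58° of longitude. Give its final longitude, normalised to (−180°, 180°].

Start at -81.46°; shift +136.58° → +55.12°.
+55.12° already lies in (−180°, 180°].

+55.12°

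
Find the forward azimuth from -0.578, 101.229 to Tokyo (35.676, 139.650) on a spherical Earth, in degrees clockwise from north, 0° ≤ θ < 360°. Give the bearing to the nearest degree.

41°

Δλ = 139.650 − 101.229 = 38.421°.
θ = atan2( sin Δλ · cos φ₂ , cos φ₁ · sin φ₂ − sin φ₁ · cos φ₂ · cos Δλ )
  = atan2(0.50481, 0.58959) = 40.570° → normalised to [0°, 360°): 40.570°.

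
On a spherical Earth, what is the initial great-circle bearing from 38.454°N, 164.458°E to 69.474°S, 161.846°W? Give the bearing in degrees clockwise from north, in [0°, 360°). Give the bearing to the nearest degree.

Δλ = -161.846 − 164.458 = -326.304°; wrapped into (−180°, 180°]: 33.696°.
θ = atan2( sin Δλ · cos φ₂ , cos φ₁ · sin φ₂ − sin φ₁ · cos φ₂ · cos Δλ )
  = atan2(0.19453, -0.91481) = 167.995° → normalised to [0°, 360°): 167.995°.

168°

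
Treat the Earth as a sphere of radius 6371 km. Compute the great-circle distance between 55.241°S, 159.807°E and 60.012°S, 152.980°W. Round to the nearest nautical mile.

Δλ = -152.980 − 159.807 = -312.787°; wrapped into (−180°, 180°]: 47.213°.
Δφ = -60.012 − -55.241 = -4.771°.
a = sin²(Δφ/2) + cos φ₁ · cos φ₂ · sin²(Δλ/2) = 0.047429.
c = 2·atan2(√a, √(1−a)) = 0.43908 rad → d = 6371·c ≈ 2797.40 km ≈ 1510.48 nmi.

1510 nmi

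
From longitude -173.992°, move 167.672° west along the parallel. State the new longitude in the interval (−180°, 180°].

Start at -173.992°; shift −167.672° → -341.664°.
-341.664° lies outside (−180°, 180°]; add 360° → +18.336°.

+18.336°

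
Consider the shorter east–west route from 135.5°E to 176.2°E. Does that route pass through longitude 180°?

No

Signed shortest Δλ = ((176.2 − 135.5 + 180) mod 360) − 180 = 40.7°.
Going east by 40.7° from +135.5° reaches +176.2° without touching 180°.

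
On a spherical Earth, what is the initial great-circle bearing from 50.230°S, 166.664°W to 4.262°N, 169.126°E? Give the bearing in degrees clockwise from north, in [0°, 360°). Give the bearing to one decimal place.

Δλ = 169.126 − -166.664 = 335.790°; wrapped into (−180°, 180°]: -24.210°.
θ = atan2( sin Δλ · cos φ₂ , cos φ₁ · sin φ₂ − sin φ₁ · cos φ₂ · cos Δλ )
  = atan2(-0.40895, 0.74662) = -28.711° → normalised to [0°, 360°): 331.289°.

331.3°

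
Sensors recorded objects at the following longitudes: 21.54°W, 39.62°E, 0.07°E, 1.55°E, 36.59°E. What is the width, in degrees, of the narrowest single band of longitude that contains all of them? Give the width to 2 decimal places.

Sort the longitudes: -21.54°, +0.07°, +1.55°, +36.59°, +39.62°.
Eastward gaps between consecutive values (wrapping around): 21.61°, 1.48°, 35.04°, 3.03°, 298.84°.
Largest gap = 298.84° ⇒ minimal covering band is its complement: 360° − 298.84° = 61.16°.
Band runs from -21.54° eastward to +39.62°.

61.16°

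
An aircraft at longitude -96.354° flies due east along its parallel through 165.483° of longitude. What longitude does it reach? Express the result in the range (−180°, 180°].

Start at -96.354°; shift +165.483° → +69.129°.
+69.129° already lies in (−180°, 180°].

+69.129°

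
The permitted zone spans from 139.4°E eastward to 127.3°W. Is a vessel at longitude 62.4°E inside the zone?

Band width going east from +139.4° to -127.3°: ((-127.3 − 139.4) mod 360) = 93.3°.
Offset of +62.4° east of the west edge: ((62.4 − 139.4) mod 360) = 283.0°.
283.0° > 93.3° ⇒ outside.

No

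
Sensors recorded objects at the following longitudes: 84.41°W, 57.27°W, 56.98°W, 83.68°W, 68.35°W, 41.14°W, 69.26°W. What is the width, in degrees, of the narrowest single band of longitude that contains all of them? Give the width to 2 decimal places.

Sort the longitudes: -84.41°, -83.68°, -69.26°, -68.35°, -57.27°, -56.98°, -41.14°.
Eastward gaps between consecutive values (wrapping around): 0.73°, 14.42°, 0.91°, 11.08°, 0.29°, 15.84°, 316.73°.
Largest gap = 316.73° ⇒ minimal covering band is its complement: 360° − 316.73° = 43.27°.
Band runs from -84.41° eastward to -41.14°.

43.27°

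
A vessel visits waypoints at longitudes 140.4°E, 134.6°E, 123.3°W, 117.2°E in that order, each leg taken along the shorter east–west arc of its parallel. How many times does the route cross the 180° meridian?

Leg 1: +140.4° → +134.6°, shortest Δλ = -5.8° (west) — does not cross 180°.
Leg 2: +134.6° → -123.3°, shortest Δλ = 102.1° (east) — crosses 180°.
Leg 3: -123.3° → +117.2°, shortest Δλ = -119.5° (west) — crosses 180°.
Total crossings: 2.

2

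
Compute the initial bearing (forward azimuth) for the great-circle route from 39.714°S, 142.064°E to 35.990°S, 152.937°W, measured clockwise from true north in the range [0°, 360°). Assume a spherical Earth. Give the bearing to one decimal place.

Δλ = -152.937 − 142.064 = -295.001°; wrapped into (−180°, 180°]: 64.999°.
θ = atan2( sin Δλ · cos φ₂ , cos φ₁ · sin φ₂ − sin φ₁ · cos φ₂ · cos Δλ )
  = atan2(0.73331, -0.23354) = 107.666° → normalised to [0°, 360°): 107.666°.

107.7°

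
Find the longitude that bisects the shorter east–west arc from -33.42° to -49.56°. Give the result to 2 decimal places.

Signed shortest Δλ from -33.42° to -49.56° is -16.14°.
Midpoint longitude = -33.42° + (-16.14°)/2 = -33.42° − 8.07° = -41.49°.

-41.49°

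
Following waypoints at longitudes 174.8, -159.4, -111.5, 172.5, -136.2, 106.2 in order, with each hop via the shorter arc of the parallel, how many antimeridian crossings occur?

4

Leg 1: +174.8° → -159.4°, shortest Δλ = 25.8° (east) — crosses 180°.
Leg 2: -159.4° → -111.5°, shortest Δλ = 47.9° (east) — does not cross 180°.
Leg 3: -111.5° → +172.5°, shortest Δλ = -76.0° (west) — crosses 180°.
Leg 4: +172.5° → -136.2°, shortest Δλ = 51.3° (east) — crosses 180°.
Leg 5: -136.2° → +106.2°, shortest Δλ = -117.6° (west) — crosses 180°.
Total crossings: 4.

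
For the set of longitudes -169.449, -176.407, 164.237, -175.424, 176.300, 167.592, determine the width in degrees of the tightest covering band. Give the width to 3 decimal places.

26.314°

Sort the longitudes: -176.407°, -175.424°, -169.449°, +164.237°, +167.592°, +176.300°.
Eastward gaps between consecutive values (wrapping around): 0.983°, 5.975°, 333.686°, 3.355°, 8.708°, 7.293°.
Largest gap = 333.686° ⇒ minimal covering band is its complement: 360° − 333.686° = 26.314°.
Band runs from +164.237° eastward to -169.449°, crossing the antimeridian.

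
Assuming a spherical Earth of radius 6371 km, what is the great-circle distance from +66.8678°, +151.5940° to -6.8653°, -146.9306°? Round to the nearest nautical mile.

5141 nmi

Δλ = -146.9306 − 151.5940 = -298.5246°; wrapped into (−180°, 180°]: 61.4754°.
Δφ = -6.8653 − 66.8678 = -73.7331°.
a = sin²(Δφ/2) + cos φ₁ · cos φ₂ · sin²(Δλ/2) = 0.461834.
c = 2·atan2(√a, √(1−a)) = 1.49439 rad → d = 6371·c ≈ 9520.76 km ≈ 5140.80 nmi.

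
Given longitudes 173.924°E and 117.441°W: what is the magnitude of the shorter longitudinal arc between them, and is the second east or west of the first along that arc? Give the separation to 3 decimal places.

Raw difference: -117.441 − 173.924 = -291.365°.
Normalise into (−180°, 180°]: -291.365° + 360° = 68.635°.
Positive ⇒ the second point lies to the east; separation 68.635°.

68.635° east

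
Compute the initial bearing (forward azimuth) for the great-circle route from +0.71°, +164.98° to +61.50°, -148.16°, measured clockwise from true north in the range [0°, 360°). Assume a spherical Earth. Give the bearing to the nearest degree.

22°

Δλ = -148.16 − 164.98 = -313.14°; wrapped into (−180°, 180°]: 46.86°.
θ = atan2( sin Δλ · cos φ₂ , cos φ₁ · sin φ₂ − sin φ₁ · cos φ₂ · cos Δλ )
  = atan2(0.34818, 0.87471) = 21.705° → normalised to [0°, 360°): 21.705°.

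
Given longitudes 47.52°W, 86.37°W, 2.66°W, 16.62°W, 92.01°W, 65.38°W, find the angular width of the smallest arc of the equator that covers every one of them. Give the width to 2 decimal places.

Sort the longitudes: -92.01°, -86.37°, -65.38°, -47.52°, -16.62°, -2.66°.
Eastward gaps between consecutive values (wrapping around): 5.64°, 20.99°, 17.86°, 30.90°, 13.96°, 270.65°.
Largest gap = 270.65° ⇒ minimal covering band is its complement: 360° − 270.65° = 89.35°.
Band runs from -92.01° eastward to -2.66°.

89.35°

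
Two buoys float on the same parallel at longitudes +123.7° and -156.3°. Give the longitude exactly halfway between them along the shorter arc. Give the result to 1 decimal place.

+163.7°

Signed shortest Δλ from +123.7° to -156.3° is +80.0°.
Midpoint longitude = +123.7° + (+80.0°)/2 = +123.7° + 40.0° = +163.7°.
(The naïve average (+123.7 + -156.3)/2 = -16.3° is on the wrong side of the globe.)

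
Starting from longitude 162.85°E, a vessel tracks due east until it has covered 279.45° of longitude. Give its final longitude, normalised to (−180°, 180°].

82.30°E

Start at +162.85°; shift +279.45° → +442.30°.
+442.30° lies outside (−180°, 180°]; subtract 360° → +82.30°.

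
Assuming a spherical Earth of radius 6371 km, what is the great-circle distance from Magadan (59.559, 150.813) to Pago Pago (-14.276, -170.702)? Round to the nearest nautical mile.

Δλ = -170.702 − 150.813 = -321.515°; wrapped into (−180°, 180°]: 38.485°.
Δφ = -14.276 − 59.559 = -73.835°.
a = sin²(Δφ/2) + cos φ₁ · cos φ₂ · sin²(Δλ/2) = 0.414128.
c = 2·atan2(√a, √(1−a)) = 1.39820 rad → d = 6371·c ≈ 8907.91 km ≈ 4809.89 nmi.

4810 nmi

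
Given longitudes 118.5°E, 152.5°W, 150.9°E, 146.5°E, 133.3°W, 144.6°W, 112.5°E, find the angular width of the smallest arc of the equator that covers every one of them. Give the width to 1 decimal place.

Sort the longitudes: -152.5°, -144.6°, -133.3°, +112.5°, +118.5°, +146.5°, +150.9°.
Eastward gaps between consecutive values (wrapping around): 7.9°, 11.3°, 245.8°, 6.0°, 28.0°, 4.4°, 56.6°.
Largest gap = 245.8° ⇒ minimal covering band is its complement: 360° − 245.8° = 114.2°.
Band runs from +112.5° eastward to -133.3°, crossing the antimeridian.

114.2°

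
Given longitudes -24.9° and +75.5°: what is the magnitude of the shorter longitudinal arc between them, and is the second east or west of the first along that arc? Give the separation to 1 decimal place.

Raw difference: 75.5 − -24.9 = 100.4°.
Normalise into (−180°, 180°]: 100.4° stays 100.4°.
Positive ⇒ the second point lies to the east; separation 100.4°.

100.4° east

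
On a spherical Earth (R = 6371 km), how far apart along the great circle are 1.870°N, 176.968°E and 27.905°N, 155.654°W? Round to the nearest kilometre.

4104 km

Δλ = -155.654 − 176.968 = -332.622°; wrapped into (−180°, 180°]: 27.378°.
Δφ = 27.905 − 1.870 = 26.035°.
a = sin²(Δφ/2) + cos φ₁ · cos φ₂ · sin²(Δλ/2) = 0.100203.
c = 2·atan2(√a, √(1−a)) = 0.64418 rad → d = 6371·c ≈ 4104.05 km.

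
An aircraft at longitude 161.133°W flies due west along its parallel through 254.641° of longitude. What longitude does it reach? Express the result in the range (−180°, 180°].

55.774°W

Start at -161.133°; shift −254.641° → -415.774°.
-415.774° lies outside (−180°, 180°]; add 360° → -55.774°.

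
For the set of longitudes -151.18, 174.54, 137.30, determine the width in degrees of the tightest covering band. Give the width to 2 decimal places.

71.52°

Sort the longitudes: -151.18°, +137.30°, +174.54°.
Eastward gaps between consecutive values (wrapping around): 288.48°, 37.24°, 34.28°.
Largest gap = 288.48° ⇒ minimal covering band is its complement: 360° − 288.48° = 71.52°.
Band runs from +137.30° eastward to -151.18°, crossing the antimeridian.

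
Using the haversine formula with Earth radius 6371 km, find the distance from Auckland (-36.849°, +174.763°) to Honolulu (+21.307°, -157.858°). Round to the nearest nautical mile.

3821 nmi

Δλ = -157.858 − 174.763 = -332.621°; wrapped into (−180°, 180°]: 27.379°.
Δφ = 21.307 − -36.849 = 58.156°.
a = sin²(Δφ/2) + cos φ₁ · cos φ₂ · sin²(Δλ/2) = 0.277951.
c = 2·atan2(√a, √(1−a)) = 1.11063 rad → d = 6371·c ≈ 7075.82 km ≈ 3820.64 nmi.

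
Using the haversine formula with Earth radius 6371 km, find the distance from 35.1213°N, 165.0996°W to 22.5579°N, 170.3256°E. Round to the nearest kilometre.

2760 km

Δλ = 170.3256 − -165.0996 = 335.4252°; wrapped into (−180°, 180°]: -24.5748°.
Δφ = 22.5579 − 35.1213 = -12.5634°.
a = sin²(Δφ/2) + cos φ₁ · cos φ₂ · sin²(Δλ/2) = 0.046183.
c = 2·atan2(√a, √(1−a)) = 0.43318 rad → d = 6371·c ≈ 2759.80 km.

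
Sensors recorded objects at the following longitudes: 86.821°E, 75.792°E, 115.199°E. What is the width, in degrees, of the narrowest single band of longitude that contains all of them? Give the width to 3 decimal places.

Sort the longitudes: +75.792°, +86.821°, +115.199°.
Eastward gaps between consecutive values (wrapping around): 11.029°, 28.378°, 320.593°.
Largest gap = 320.593° ⇒ minimal covering band is its complement: 360° − 320.593° = 39.407°.
Band runs from +75.792° eastward to +115.199°.

39.407°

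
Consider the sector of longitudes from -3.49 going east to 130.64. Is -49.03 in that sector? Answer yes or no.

No

Band width going east from -3.49° to +130.64°: ((130.64 − -3.49) mod 360) = 134.13°.
Offset of -49.03° east of the west edge: ((-49.03 − -3.49) mod 360) = 314.46°.
314.46° > 134.13° ⇒ outside.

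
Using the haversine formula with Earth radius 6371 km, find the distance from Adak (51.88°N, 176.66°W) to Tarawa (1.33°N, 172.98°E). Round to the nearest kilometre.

Δλ = 172.98 − -176.66 = 349.64°; wrapped into (−180°, 180°]: -10.36°.
Δφ = 1.33 − 51.88 = -50.55°.
a = sin²(Δφ/2) + cos φ₁ · cos φ₂ · sin²(Δλ/2) = 0.187328.
c = 2·atan2(√a, √(1−a)) = 0.89522 rad → d = 6371·c ≈ 5703.48 km.

5703 km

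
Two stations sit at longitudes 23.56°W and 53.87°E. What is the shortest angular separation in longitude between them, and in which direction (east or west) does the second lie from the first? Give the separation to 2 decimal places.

Raw difference: 53.87 − -23.56 = 77.43°.
Normalise into (−180°, 180°]: 77.43° stays 77.43°.
Positive ⇒ the second point lies to the east; separation 77.43°.

77.43° east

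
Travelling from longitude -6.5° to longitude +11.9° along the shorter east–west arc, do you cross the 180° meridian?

Signed shortest Δλ = ((11.9 − -6.5 + 180) mod 360) − 180 = 18.4°.
Going east by 18.4° from -6.5° reaches +11.9° without touching 180°.

No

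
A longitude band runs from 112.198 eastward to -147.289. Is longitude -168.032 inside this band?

Band width going east from +112.198° to -147.289°: ((-147.289 − 112.198) mod 360) = 100.513°.
Offset of -168.032° east of the west edge: ((-168.032 − 112.198) mod 360) = 79.770°.
79.770° ≤ 100.513° ⇒ inside.

Yes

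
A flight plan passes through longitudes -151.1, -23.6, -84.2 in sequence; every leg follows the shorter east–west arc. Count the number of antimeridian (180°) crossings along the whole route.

Leg 1: -151.1° → -23.6°, shortest Δλ = 127.5° (east) — does not cross 180°.
Leg 2: -23.6° → -84.2°, shortest Δλ = -60.6° (west) — does not cross 180°.
Total crossings: 0.

0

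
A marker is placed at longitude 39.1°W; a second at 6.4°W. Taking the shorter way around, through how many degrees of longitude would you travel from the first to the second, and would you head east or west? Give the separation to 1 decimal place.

32.7° east

Raw difference: -6.4 − -39.1 = 32.7°.
Normalise into (−180°, 180°]: 32.7° stays 32.7°.
Positive ⇒ the second point lies to the east; separation 32.7°.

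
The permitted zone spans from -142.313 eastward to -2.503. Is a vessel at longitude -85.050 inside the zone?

Band width going east from -142.313° to -2.503°: ((-2.503 − -142.313) mod 360) = 139.810°.
Offset of -85.050° east of the west edge: ((-85.050 − -142.313) mod 360) = 57.263°.
57.263° ≤ 139.810° ⇒ inside.

Yes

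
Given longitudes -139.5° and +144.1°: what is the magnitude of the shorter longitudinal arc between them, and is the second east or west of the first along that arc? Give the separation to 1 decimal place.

Raw difference: 144.1 − -139.5 = 283.6°.
Normalise into (−180°, 180°]: 283.6° − 360° = -76.4°.
Negative ⇒ the second point lies to the west; separation 76.4°.

76.4° west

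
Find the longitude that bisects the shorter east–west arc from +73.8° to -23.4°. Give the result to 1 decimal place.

Signed shortest Δλ from +73.8° to -23.4° is -97.2°.
Midpoint longitude = +73.8° + (-97.2°)/2 = +73.8° − 48.6° = +25.2°.

+25.2°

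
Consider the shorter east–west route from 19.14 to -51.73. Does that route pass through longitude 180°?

No

Signed shortest Δλ = ((-51.73 − 19.14 + 180) mod 360) − 180 = -70.87°.
Going west by 70.87° from +19.14° reaches -51.73° without touching 180°.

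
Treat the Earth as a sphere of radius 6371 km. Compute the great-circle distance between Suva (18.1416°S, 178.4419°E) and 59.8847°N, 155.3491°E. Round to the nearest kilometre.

8924 km

Δλ = 155.3491 − 178.4419 = -23.0928°.
Δφ = 59.8847 − -18.1416 = 78.0263°.
a = sin²(Δφ/2) + cos φ₁ · cos φ₂ · sin²(Δλ/2) = 0.415371.
c = 2·atan2(√a, √(1−a)) = 1.40072 rad → d = 6371·c ≈ 8923.99 km.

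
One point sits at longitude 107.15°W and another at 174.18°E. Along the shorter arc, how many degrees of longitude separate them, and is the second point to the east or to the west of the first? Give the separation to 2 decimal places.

78.67° west

Raw difference: 174.18 − -107.15 = 281.33°.
Normalise into (−180°, 180°]: 281.33° − 360° = -78.67°.
Negative ⇒ the second point lies to the west; separation 78.67°.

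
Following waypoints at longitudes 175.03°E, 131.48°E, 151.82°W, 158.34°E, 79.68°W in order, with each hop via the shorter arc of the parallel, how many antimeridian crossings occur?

3

Leg 1: +175.03° → +131.48°, shortest Δλ = -43.55° (west) — does not cross 180°.
Leg 2: +131.48° → -151.82°, shortest Δλ = 76.7° (east) — crosses 180°.
Leg 3: -151.82° → +158.34°, shortest Δλ = -49.84° (west) — crosses 180°.
Leg 4: +158.34° → -79.68°, shortest Δλ = 121.98° (east) — crosses 180°.
Total crossings: 3.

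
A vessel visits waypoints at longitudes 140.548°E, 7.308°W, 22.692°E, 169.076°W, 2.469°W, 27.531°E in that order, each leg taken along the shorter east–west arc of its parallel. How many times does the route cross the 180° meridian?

1

Leg 1: +140.548° → -7.308°, shortest Δλ = -147.856° (west) — does not cross 180°.
Leg 2: -7.308° → +22.692°, shortest Δλ = 30.0° (east) — does not cross 180°.
Leg 3: +22.692° → -169.076°, shortest Δλ = 168.232° (east) — crosses 180°.
Leg 4: -169.076° → -2.469°, shortest Δλ = 166.607° (east) — does not cross 180°.
Leg 5: -2.469° → +27.531°, shortest Δλ = 30.0° (east) — does not cross 180°.
Total crossings: 1.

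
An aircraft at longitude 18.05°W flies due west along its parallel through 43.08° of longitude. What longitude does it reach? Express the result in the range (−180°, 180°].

61.13°W

Start at -18.05°; shift −43.08° → -61.13°.
-61.13° already lies in (−180°, 180°].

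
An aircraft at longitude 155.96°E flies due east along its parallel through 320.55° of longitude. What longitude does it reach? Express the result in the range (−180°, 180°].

116.51°E

Start at +155.96°; shift +320.55° → +476.51°.
+476.51° lies outside (−180°, 180°]; subtract 360° → +116.51°.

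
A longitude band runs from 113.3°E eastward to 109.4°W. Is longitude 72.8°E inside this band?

Band width going east from +113.3° to -109.4°: ((-109.4 − 113.3) mod 360) = 137.3°.
Offset of +72.8° east of the west edge: ((72.8 − 113.3) mod 360) = 319.5°.
319.5° > 137.3° ⇒ outside.

No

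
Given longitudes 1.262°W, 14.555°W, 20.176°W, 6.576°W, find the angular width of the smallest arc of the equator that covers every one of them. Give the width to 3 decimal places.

Sort the longitudes: -20.176°, -14.555°, -6.576°, -1.262°.
Eastward gaps between consecutive values (wrapping around): 5.621°, 7.979°, 5.314°, 341.086°.
Largest gap = 341.086° ⇒ minimal covering band is its complement: 360° − 341.086° = 18.914°.
Band runs from -20.176° eastward to -1.262°.

18.914°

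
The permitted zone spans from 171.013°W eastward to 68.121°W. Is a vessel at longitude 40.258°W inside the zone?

Band width going east from -171.013° to -68.121°: ((-68.121 − -171.013) mod 360) = 102.892°.
Offset of -40.258° east of the west edge: ((-40.258 − -171.013) mod 360) = 130.755°.
130.755° > 102.892° ⇒ outside.

No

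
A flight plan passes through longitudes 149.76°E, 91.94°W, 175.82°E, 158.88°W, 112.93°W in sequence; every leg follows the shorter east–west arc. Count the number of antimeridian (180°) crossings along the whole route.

Leg 1: +149.76° → -91.94°, shortest Δλ = 118.3° (east) — crosses 180°.
Leg 2: -91.94° → +175.82°, shortest Δλ = -92.24° (west) — crosses 180°.
Leg 3: +175.82° → -158.88°, shortest Δλ = 25.3° (east) — crosses 180°.
Leg 4: -158.88° → -112.93°, shortest Δλ = 45.95° (east) — does not cross 180°.
Total crossings: 3.

3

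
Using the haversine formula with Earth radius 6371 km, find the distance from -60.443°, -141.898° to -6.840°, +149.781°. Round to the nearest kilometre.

8169 km

Δλ = 149.781 − -141.898 = 291.679°; wrapped into (−180°, 180°]: -68.321°.
Δφ = -6.840 − -60.443 = 53.603°.
a = sin²(Δφ/2) + cos φ₁ · cos φ₂ · sin²(Δλ/2) = 0.357737.
c = 2·atan2(√a, √(1−a)) = 1.28228 rad → d = 6371·c ≈ 8169.44 km.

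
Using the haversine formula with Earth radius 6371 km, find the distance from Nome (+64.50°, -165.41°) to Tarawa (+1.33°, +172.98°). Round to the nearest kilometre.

Δλ = 172.98 − -165.41 = 338.39°; wrapped into (−180°, 180°]: -21.61°.
Δφ = 1.33 − 64.50 = -63.17°.
a = sin²(Δφ/2) + cos φ₁ · cos φ₂ · sin²(Δλ/2) = 0.289453.
c = 2·atan2(√a, √(1−a)) = 1.13615 rad → d = 6371·c ≈ 7238.39 km.

7238 km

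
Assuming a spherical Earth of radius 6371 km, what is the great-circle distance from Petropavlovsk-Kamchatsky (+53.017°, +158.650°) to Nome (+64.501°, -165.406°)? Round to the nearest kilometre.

2386 km

Δλ = -165.406 − 158.650 = -324.056°; wrapped into (−180°, 180°]: 35.944°.
Δφ = 64.501 − 53.017 = 11.484°.
a = sin²(Δφ/2) + cos φ₁ · cos φ₂ · sin²(Δλ/2) = 0.034666.
c = 2·atan2(√a, √(1−a)) = 0.37456 rad → d = 6371·c ≈ 2386.32 km.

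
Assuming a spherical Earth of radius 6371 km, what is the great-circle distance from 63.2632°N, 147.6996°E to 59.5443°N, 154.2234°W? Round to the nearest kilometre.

3010 km

Δλ = -154.2234 − 147.6996 = -301.9230°; wrapped into (−180°, 180°]: 58.0770°.
Δφ = 59.5443 − 63.2632 = -3.7189°.
a = sin²(Δφ/2) + cos φ₁ · cos φ₂ · sin²(Δλ/2) = 0.054781.
c = 2·atan2(√a, √(1−a)) = 0.47249 rad → d = 6371·c ≈ 3010.23 km.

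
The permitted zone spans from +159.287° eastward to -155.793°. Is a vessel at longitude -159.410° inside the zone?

Band width going east from +159.287° to -155.793°: ((-155.793 − 159.287) mod 360) = 44.920°.
Offset of -159.410° east of the west edge: ((-159.410 − 159.287) mod 360) = 41.303°.
41.303° ≤ 44.920° ⇒ inside.

Yes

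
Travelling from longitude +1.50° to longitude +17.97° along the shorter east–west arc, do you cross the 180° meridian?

No

Signed shortest Δλ = ((17.97 − 1.50 + 180) mod 360) − 180 = 16.47°.
Going east by 16.47° from +1.50° reaches +17.97° without touching 180°.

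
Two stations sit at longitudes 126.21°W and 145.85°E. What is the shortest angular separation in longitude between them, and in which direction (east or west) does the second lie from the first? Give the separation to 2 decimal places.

87.94° west

Raw difference: 145.85 − -126.21 = 272.06°.
Normalise into (−180°, 180°]: 272.06° − 360° = -87.94°.
Negative ⇒ the second point lies to the west; separation 87.94°.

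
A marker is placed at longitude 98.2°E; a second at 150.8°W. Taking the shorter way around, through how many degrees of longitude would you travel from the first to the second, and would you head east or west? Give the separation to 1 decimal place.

Raw difference: -150.8 − 98.2 = -249.0°.
Normalise into (−180°, 180°]: -249.0° + 360° = 111.0°.
Positive ⇒ the second point lies to the east; separation 111.0°.

111.0° east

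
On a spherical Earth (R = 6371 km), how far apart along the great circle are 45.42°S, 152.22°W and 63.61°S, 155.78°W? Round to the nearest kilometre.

Δλ = -155.78 − -152.22 = -3.56°.
Δφ = -63.61 − -45.42 = -18.19°.
a = sin²(Δφ/2) + cos φ₁ · cos φ₂ · sin²(Δλ/2) = 0.025288.
c = 2·atan2(√a, √(1−a)) = 0.31940 rad → d = 6371·c ≈ 2034.89 km.

2035 km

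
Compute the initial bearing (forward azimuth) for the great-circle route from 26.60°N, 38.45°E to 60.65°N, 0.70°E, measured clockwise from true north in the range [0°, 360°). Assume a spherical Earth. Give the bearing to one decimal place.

333.7°

Δλ = 0.70 − 38.45 = -37.75°.
θ = atan2( sin Δλ · cos φ₂ , cos φ₁ · sin φ₂ − sin φ₁ · cos φ₂ · cos Δλ )
  = atan2(-0.30007, 0.60585) = -26.349° → normalised to [0°, 360°): 333.651°.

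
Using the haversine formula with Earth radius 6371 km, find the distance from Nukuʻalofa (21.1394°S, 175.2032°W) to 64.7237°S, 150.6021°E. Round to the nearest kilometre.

5453 km

Δλ = 150.6021 − -175.2032 = 325.8053°; wrapped into (−180°, 180°]: -34.1947°.
Δφ = -64.7237 − -21.1394 = -43.5843°.
a = sin²(Δφ/2) + cos φ₁ · cos φ₂ · sin²(Δλ/2) = 0.172242.
c = 2·atan2(√a, √(1−a)) = 0.85593 rad → d = 6371·c ≈ 5453.13 km.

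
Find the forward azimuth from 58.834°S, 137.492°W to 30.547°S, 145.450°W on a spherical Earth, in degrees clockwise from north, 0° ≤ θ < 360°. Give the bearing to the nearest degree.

Δλ = -145.450 − -137.492 = -7.958°.
θ = atan2( sin Δλ · cos φ₂ , cos φ₁ · sin φ₂ − sin φ₁ · cos φ₂ · cos Δλ )
  = atan2(-0.11923, 0.46679) = -14.329° → normalised to [0°, 360°): 345.671°.

346°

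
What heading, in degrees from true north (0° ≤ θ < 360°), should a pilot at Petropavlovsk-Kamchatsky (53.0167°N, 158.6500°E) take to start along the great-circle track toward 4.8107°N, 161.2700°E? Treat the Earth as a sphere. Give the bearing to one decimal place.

Δλ = 161.2700 − 158.6500 = 2.6200°.
θ = atan2( sin Δλ · cos φ₂ , cos φ₁ · sin φ₂ − sin φ₁ · cos φ₂ · cos Δλ )
  = atan2(0.04555, -0.74471) = 176.500° → normalised to [0°, 360°): 176.500°.

176.5°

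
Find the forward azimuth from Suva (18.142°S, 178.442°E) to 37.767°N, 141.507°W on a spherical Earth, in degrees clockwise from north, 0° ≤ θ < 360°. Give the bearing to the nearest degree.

Δλ = -141.507 − 178.442 = -319.949°; wrapped into (−180°, 180°]: 40.051°.
θ = atan2( sin Δλ · cos φ₂ , cos φ₁ · sin φ₂ − sin φ₁ · cos φ₂ · cos Δλ )
  = atan2(0.50867, 0.77042) = 33.435° → normalised to [0°, 360°): 33.435°.

33°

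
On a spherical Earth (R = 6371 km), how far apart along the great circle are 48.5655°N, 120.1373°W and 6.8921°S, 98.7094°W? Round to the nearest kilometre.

Δλ = -98.7094 − -120.1373 = 21.4279°.
Δφ = -6.8921 − 48.5655 = -55.4576°.
a = sin²(Δφ/2) + cos φ₁ · cos φ₂ · sin²(Δλ/2) = 0.239198.
c = 2·atan2(√a, √(1−a)) = 1.02207 rad → d = 6371·c ≈ 6511.58 km.

6512 km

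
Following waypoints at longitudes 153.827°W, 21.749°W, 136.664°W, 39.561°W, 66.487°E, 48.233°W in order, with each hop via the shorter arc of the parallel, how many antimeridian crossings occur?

0

Leg 1: -153.827° → -21.749°, shortest Δλ = 132.078° (east) — does not cross 180°.
Leg 2: -21.749° → -136.664°, shortest Δλ = -114.915° (west) — does not cross 180°.
Leg 3: -136.664° → -39.561°, shortest Δλ = 97.103° (east) — does not cross 180°.
Leg 4: -39.561° → +66.487°, shortest Δλ = 106.048° (east) — does not cross 180°.
Leg 5: +66.487° → -48.233°, shortest Δλ = -114.72° (west) — does not cross 180°.
Total crossings: 0.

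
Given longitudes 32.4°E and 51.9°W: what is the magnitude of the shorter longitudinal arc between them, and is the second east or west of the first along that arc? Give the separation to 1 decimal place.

84.3° west

Raw difference: -51.9 − 32.4 = -84.3°.
Normalise into (−180°, 180°]: -84.3° stays -84.3°.
Negative ⇒ the second point lies to the west; separation 84.3°.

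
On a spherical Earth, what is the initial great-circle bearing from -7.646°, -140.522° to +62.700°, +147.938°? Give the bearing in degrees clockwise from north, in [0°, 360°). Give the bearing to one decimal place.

Δλ = 147.938 − -140.522 = 288.460°; wrapped into (−180°, 180°]: -71.540°.
θ = atan2( sin Δλ · cos φ₂ , cos φ₁ · sin φ₂ − sin φ₁ · cos φ₂ · cos Δλ )
  = atan2(-0.43505, 0.90004) = -25.798° → normalised to [0°, 360°): 334.202°.

334.2°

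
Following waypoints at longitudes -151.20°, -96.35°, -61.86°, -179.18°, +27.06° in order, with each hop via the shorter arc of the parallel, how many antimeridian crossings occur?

Leg 1: -151.20° → -96.35°, shortest Δλ = 54.85° (east) — does not cross 180°.
Leg 2: -96.35° → -61.86°, shortest Δλ = 34.49° (east) — does not cross 180°.
Leg 3: -61.86° → -179.18°, shortest Δλ = -117.32° (west) — does not cross 180°.
Leg 4: -179.18° → +27.06°, shortest Δλ = -153.76° (west) — crosses 180°.
Total crossings: 1.

1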